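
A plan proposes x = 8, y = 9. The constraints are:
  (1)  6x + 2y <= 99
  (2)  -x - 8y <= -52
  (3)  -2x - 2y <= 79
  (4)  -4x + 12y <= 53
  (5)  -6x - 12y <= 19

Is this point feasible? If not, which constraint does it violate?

not feasible — violates (4)

Constraint (4): -4x + 12y = 76, which is not ≤ 53. All other constraints are satisfied.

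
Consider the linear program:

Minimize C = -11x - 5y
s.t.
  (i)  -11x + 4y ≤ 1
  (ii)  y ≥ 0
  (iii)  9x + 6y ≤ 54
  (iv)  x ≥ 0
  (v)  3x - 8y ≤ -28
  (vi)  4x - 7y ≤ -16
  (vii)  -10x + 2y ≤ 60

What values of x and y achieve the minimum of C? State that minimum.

Extreme points and C = -11x - 5y:
  (35/17, 201/34) → C = -1775/34
  (26/19, 305/76) → C = -2669/76
  (44/15, 23/5) → C = -829/15

The optimum lies where 9x + 6y = 54 and 3x - 8y = -28.
Solving simultaneously gives x = 44/15, y = 23/5.

x = 44/15, y = 23/5, minimum C = -829/15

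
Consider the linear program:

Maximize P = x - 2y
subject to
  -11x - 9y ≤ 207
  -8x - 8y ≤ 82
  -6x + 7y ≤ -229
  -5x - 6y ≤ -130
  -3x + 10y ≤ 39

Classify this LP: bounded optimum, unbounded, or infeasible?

unbounded

From the feasible point (2284/71, -365/71), moving in the direction (6, -5) keeps every constraint satisfied while P increases without bound.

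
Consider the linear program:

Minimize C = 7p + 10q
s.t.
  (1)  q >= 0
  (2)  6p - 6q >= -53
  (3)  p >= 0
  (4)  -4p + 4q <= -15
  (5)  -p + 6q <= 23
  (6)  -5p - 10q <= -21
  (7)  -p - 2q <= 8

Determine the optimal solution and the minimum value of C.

Extreme points and C = 7p + 10q:
  (21/5, 0) → C = 147/5
  (91/10, 107/20) → C = 586/5
  (39/10, 3/20) → C = 144/5
The feasible region is unbounded (it extends along (6, 1), (1, 0)), but C strictly increases along every unbounded feasible direction, so there is no improving ray and the minimum is attained at a vertex.

The binding constraints are -4p + 4q = -15 and -5p - 10q = -21.
Solving simultaneously gives p = 39/10, q = 3/20.

p = 39/10, q = 3/20, minimum C = 144/5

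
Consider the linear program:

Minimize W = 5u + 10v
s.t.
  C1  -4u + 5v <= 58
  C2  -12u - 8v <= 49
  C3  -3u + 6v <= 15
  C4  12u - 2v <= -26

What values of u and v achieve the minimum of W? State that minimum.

Feasible corners and W = 5u + 10v:
  (-69/16, 11/32) → W = -145/8
  (-51/20, -23/10) → W = -143/4
  (-21/11, 17/11) → W = 65/11

u = -51/20, v = -23/10, minimum W = -143/4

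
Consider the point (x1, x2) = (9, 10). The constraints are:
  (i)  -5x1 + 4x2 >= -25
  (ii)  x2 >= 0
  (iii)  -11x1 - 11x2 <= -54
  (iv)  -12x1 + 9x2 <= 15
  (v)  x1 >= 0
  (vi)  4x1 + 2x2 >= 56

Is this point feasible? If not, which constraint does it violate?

(i): -5 ≥ -25 ✓
(ii): 10 ≥ 0 ✓
(iii): -209 ≤ -54 ✓
(iv): -18 ≤ 15 ✓
(v): 9 ≥ 0 ✓
(vi): 56 ≥ 56 ✓

feasible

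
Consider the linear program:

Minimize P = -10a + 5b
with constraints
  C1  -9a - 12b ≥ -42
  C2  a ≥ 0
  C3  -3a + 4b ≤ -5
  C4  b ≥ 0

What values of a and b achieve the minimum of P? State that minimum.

Vertices and P = -10a + 5b:
  (19/6, 9/8) → P = -625/24
  (14/3, 0) → P = -140/3
  (5/3, 0) → P = -50/3

a = 14/3, b = 0, minimum P = -140/3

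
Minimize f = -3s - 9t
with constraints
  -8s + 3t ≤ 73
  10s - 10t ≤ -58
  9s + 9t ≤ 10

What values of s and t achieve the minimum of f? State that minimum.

s = -19/3, t = 67/9, minimum f = -48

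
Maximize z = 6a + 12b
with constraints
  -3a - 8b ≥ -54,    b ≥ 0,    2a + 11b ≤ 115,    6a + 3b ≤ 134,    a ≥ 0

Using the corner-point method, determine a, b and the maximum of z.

a = 18, b = 0, maximum z = 108

Corner points and z = 6a + 12b:
  (18, 0) → z = 108
  (0, 27/4) → z = 81
  (0, 0) → z = 0

The binding constraints are -3a - 8b = -54 and b = 0.
Solving simultaneously gives a = 18, b = 0.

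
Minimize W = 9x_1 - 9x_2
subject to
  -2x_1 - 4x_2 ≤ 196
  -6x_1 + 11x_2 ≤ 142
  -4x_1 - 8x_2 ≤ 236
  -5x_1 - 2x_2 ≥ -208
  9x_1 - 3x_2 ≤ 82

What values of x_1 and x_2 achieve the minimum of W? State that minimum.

Extreme points and W = 9x_1 - 9x_2:
  (-933/23, -212/23) → W = -6489/23
  (1328/81, 590/27) → W = -442/9
  (-13/21, -613/21) → W = 1800/7

x_1 = -933/23, x_2 = -212/23, minimum W = -6489/23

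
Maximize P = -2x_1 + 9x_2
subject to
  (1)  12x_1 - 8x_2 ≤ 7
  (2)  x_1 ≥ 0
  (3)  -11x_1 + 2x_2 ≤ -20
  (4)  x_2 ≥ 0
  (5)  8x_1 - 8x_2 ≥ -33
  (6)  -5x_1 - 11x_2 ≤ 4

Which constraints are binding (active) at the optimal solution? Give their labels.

(1) and (5)

Extreme points and P = -2x_1 + 9x_2:
  (73/32, 163/64) → P = 1175/64
  (10, 113/8) → P = 857/8
  (113/36, 523/72) → P = 4255/72

The maximum is at (10, 113/8). Substituting into each constraint, equality holds for (1) and (5); the remaining constraints have slack.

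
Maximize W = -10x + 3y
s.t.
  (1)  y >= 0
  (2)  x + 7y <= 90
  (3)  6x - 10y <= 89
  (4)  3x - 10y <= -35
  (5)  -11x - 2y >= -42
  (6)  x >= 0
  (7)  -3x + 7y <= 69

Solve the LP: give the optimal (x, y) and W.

x = 0, y = 69/7, maximum W = 207/7

Corner points and W = -10x + 3y:
  (175/58, 511/116) → W = -1967/116
  (0, 7/2) → W = 21/2
  (156/83, 885/83) → W = 1095/83
  (0, 69/7) → W = 207/7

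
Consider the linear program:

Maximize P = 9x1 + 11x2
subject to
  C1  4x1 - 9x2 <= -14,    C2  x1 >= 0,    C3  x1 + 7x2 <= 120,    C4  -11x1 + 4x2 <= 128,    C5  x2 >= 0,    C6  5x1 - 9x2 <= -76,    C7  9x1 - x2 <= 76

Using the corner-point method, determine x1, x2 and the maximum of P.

Extreme points and P = 9x1 + 11x2:
  (0, 120/7) → P = 1320/7
  (0, 76/9) → P = 836/9
  (163/16, 251/16) → P = 1057/4
  (10, 14) → P = 244

The binding constraints are x1 + 7x2 = 120 and 9x1 - x2 = 76.
Solving simultaneously gives x1 = 163/16, x2 = 251/16.

x1 = 163/16, x2 = 251/16, maximum P = 1057/4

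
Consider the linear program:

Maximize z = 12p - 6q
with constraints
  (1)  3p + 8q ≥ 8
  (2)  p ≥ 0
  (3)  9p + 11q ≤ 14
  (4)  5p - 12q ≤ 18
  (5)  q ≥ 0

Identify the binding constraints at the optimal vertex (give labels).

(1) and (3)

Feasible corners and z = 12p - 6q:
  (0, 1) → z = -6
  (8/13, 10/13) → z = 36/13
  (0, 14/11) → z = -84/11

The maximum is at (8/13, 10/13). Substituting into each constraint, equality holds for (1) and (3); the remaining constraints have slack.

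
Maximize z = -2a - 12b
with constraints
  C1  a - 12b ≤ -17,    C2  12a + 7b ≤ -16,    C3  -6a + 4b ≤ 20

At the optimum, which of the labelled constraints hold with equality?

C1 and C3

Feasible corners and z = -2a - 12b:
  (-311/151, 188/151) → z = -1634/151
  (-43/17, 41/34) → z = -160/17
  (-34/15, 8/5) → z = -44/3

The maximum is at (-43/17, 41/34). Substituting into each constraint, equality holds for C1 and C3; the remaining constraints have slack.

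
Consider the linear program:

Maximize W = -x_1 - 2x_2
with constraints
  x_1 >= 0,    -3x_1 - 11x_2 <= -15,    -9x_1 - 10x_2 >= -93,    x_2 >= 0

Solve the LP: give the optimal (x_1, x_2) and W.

x_1 = 0, x_2 = 15/11, maximum W = -30/11

At the optimal vertex, x_1 = 0 and -3x_1 - 11x_2 = -15.
Solving simultaneously gives x_1 = 0, x_2 = 15/11.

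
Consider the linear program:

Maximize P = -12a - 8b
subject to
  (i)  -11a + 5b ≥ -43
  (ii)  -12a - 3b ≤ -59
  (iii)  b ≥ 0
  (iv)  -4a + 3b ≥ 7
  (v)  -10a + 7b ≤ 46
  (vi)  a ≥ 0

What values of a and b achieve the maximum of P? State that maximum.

Corner points and P = -12a - 8b:
  (164/13, 249/13) → P = -3960/13
  (59/3, 104/3) → P = -1540/3
  (13/4, 20/3) → P = -277/3
  (275/114, 571/57) → P = -6218/57

a = 13/4, b = 20/3, maximum P = -277/3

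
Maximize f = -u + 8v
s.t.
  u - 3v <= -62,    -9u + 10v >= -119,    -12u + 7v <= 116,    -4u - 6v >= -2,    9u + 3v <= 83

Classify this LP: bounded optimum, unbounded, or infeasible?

infeasible

The boundaries u - 3v = -62 and -4u - 6v = -2 meet at (-61/3, 125/9), but that point violates -12u + 7v ≤ 116. Every candidate vertex is excluded by some other constraint, so the feasible region is empty.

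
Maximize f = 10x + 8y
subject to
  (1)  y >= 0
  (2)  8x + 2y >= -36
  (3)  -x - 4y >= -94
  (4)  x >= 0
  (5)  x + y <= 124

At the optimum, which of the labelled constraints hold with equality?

Extreme points and f = 10x + 8y:
  (94, 0) → f = 940
  (0, 0) → f = 0
  (0, 47/2) → f = 188

The maximum is at (94, 0). Substituting into each constraint, equality holds for (1) and (3); the remaining constraints have slack.

(1) and (3)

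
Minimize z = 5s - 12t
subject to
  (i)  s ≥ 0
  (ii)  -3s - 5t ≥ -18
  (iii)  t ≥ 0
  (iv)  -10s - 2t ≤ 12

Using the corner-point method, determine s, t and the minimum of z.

Extreme points and z = 5s - 12t:
  (0, 18/5) → z = -216/5
  (0, 0) → z = 0
  (6, 0) → z = 30

s = 0, t = 18/5, minimum z = -216/5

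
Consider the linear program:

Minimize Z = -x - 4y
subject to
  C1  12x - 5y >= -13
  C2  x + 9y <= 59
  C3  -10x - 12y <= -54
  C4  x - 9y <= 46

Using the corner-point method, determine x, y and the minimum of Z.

Corner points and Z = -x - 4y:
  (178/113, 721/113) → Z = -3062/113
  (57/97, 389/97) → Z = -1613/97
  (105/2, 13/18) → Z = -997/18
  (173/17, -203/51) → Z = 293/51

The binding constraints are x + 9y = 59 and x - 9y = 46.
Solving simultaneously gives x = 105/2, y = 13/18.

x = 105/2, y = 13/18, minimum Z = -997/18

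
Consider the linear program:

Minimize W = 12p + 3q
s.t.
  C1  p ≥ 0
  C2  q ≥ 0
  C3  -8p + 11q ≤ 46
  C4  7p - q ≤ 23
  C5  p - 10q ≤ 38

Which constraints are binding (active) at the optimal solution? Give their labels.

Extreme points and W = 12p + 3q:
  (0, 0) → W = 0
  (0, 46/11) → W = 138/11
  (23/7, 0) → W = 276/7
  (13/3, 22/3) → W = 74

The minimum is at (0, 0). Substituting into each constraint, equality holds for C1 and C2; the remaining constraints have slack.

C1 and C2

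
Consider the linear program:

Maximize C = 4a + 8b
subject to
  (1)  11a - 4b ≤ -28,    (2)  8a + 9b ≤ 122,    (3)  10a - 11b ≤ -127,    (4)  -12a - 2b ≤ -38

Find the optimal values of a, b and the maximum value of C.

a = 49/46, b = 290/23, maximum C = 2418/23

Corner points and C = 4a + 8b:
  (199/178, 1118/89) → C = 9342/89
  (49/46, 290/23) → C = 2418/23
  (41/38, 238/19) → C = 1986/19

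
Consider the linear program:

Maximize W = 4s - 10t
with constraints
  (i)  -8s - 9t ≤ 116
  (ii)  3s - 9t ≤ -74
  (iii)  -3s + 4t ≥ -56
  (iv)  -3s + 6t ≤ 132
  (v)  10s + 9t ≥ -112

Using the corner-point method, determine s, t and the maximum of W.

s = 160/3, t = 26, maximum W = -140/3

Vertices and W = 4s - 10t:
  (160/3, 26) → W = -140/3
  (-186/13, 404/117) → W = -10736/117
  (144, 94) → W = -364
  (-620/29, 328/29) → W = -5760/29

The binding constraints are 3s - 9t = -74 and -3s + 4t = -56.
Solving simultaneously gives s = 160/3, t = 26.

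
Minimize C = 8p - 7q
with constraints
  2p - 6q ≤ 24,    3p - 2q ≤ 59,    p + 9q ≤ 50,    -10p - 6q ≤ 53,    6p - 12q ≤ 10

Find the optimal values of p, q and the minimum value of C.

Vertices and C = 8p - 7q:
  (-37/4, 79/12) → C = -1441/12
  (115/11, 145/33) → C = 1745/33
  (-48/13, -209/78) → C = -841/78

p = -37/4, q = 79/12, minimum C = -1441/12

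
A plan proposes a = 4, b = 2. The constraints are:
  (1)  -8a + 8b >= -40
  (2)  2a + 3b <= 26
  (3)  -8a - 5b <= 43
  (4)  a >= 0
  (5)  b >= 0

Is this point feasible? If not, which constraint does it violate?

(1): -16 ≥ -40 ✓
(2): 14 ≤ 26 ✓
(3): -42 ≤ 43 ✓
(4): 4 ≥ 0 ✓
(5): 2 ≥ 0 ✓

feasible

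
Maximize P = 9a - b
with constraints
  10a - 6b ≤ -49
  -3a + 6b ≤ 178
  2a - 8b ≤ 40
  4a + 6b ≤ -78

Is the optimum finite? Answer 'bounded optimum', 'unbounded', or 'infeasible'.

Feasible corners and P = 9a - b:
  (-158/17, -249/34) → P = -2595/34
  (-127/14, -146/21) → P = -3137/42
  (-416/3, -119/3) → P = -3625/3
  (-256/7, 239/21) → P = -7151/21
The feasible region has finitely many vertices and no improving ray; the maximum is -3137/42 at (-127/14, -146/21).

bounded optimum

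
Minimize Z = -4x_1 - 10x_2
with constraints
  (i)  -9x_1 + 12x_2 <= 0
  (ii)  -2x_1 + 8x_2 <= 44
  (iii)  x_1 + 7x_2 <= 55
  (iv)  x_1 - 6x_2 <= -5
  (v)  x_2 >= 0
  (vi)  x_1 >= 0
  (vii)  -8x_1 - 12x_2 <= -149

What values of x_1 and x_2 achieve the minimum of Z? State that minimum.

x_1 = 295/13, x_2 = 60/13, minimum Z = -1780/13

Feasible corners and Z = -4x_1 - 10x_2:
  (44/5, 33/5) → Z = -506/5
  (149/17, 447/68) → Z = -3427/34
  (295/13, 60/13) → Z = -1780/13
  (139/10, 63/20) → Z = -871/10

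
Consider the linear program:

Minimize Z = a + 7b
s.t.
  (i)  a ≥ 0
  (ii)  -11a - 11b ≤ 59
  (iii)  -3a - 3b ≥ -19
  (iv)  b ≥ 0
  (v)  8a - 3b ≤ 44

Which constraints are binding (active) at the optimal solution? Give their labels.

(i) and (iv)

Vertices and Z = a + 7b:
  (0, 19/3) → Z = 133/3
  (0, 0) → Z = 0
  (63/11, 20/33) → Z = 329/33
  (11/2, 0) → Z = 11/2

The minimum is at (0, 0). Substituting into each constraint, equality holds for (i) and (iv); the remaining constraints have slack.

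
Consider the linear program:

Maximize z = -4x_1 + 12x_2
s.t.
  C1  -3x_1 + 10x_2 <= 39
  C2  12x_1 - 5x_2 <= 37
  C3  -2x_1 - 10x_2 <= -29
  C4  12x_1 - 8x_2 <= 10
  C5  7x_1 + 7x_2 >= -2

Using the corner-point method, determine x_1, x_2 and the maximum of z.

x_1 = -2, x_2 = 33/10, maximum z = 238/5

Feasible corners and z = -4x_1 + 12x_2:
  (-2, 33/10) → z = 238/5
  (103/24, 83/16) → z = 541/12
  (83/34, 41/17) → z = 326/17

The optimum lies where -3x_1 + 10x_2 = 39 and -2x_1 - 10x_2 = -29.
Solving simultaneously gives x_1 = -2, x_2 = 33/10.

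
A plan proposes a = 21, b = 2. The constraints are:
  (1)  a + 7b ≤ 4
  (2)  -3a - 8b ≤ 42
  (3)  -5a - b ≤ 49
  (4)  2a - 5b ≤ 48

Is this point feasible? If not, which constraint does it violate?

Constraint (1): a + 7b = 35, which is not ≤ 4. All other constraints are satisfied.

not feasible — violates (1)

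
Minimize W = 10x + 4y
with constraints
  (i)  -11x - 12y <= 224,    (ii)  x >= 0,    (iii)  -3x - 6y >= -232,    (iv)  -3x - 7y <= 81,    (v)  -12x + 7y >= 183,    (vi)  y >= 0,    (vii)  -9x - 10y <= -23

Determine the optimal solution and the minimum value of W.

Extreme points and W = 10x + 4y:
  (0, 116/3) → W = 464/3
  (0, 183/7) → W = 732/7
  (526/93, 1111/31) → W = 18592/93

The binding constraints are x = 0 and -12x + 7y = 183.
Solving simultaneously gives x = 0, y = 183/7.

x = 0, y = 183/7, minimum W = 732/7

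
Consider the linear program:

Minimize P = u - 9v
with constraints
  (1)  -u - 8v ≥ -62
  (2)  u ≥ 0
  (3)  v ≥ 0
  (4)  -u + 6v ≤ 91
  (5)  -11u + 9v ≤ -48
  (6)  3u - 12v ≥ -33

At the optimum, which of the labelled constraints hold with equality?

(1) and (6)

Feasible corners and P = u - 9v:
  (62, 0) → P = 62
  (40/3, 73/12) → P = -497/12
  (48/11, 0) → P = 48/11
  (291/35, 169/35) → P = -246/7

The minimum is at (40/3, 73/12). Substituting into each constraint, equality holds for (1) and (6); the remaining constraints have slack.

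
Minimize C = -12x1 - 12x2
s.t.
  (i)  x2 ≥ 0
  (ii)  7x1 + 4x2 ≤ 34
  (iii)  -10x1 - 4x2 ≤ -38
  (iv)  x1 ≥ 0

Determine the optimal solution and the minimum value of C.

Feasible corners and C = -12x1 - 12x2:
  (34/7, 0) → C = -408/7
  (19/5, 0) → C = -228/5
  (4/3, 37/6) → C = -90

At the optimal vertex, 7x1 + 4x2 = 34 and -10x1 - 4x2 = -38.
Solving simultaneously gives x1 = 4/3, x2 = 37/6.

x1 = 4/3, x2 = 37/6, minimum C = -90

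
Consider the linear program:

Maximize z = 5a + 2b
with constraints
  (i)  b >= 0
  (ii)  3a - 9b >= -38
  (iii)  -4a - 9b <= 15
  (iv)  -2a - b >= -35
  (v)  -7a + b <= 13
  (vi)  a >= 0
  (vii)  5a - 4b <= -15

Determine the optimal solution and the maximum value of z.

Corner points and z = 5a + 2b:
  (0, 38/9) → z = 76/9
  (17/33, 145/33) → z = 125/11
  (0, 15/4) → z = 15/2

At the optimal vertex, 3a - 9b = -38 and 5a - 4b = -15.
Solving simultaneously gives a = 17/33, b = 145/33.

a = 17/33, b = 145/33, maximum z = 125/11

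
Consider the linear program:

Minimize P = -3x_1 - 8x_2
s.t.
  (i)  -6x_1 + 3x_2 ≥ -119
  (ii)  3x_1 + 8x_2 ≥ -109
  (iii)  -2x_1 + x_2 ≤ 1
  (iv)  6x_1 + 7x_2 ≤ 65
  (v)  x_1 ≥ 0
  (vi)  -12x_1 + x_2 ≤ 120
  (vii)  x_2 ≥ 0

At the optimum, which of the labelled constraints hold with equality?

Feasible corners and P = -3x_1 - 8x_2:
  (29/10, 34/5) → P = -631/10
  (0, 1) → P = -8
  (65/6, 0) → P = -65/2
  (0, 0) → P = 0

The minimum is at (29/10, 34/5). Substituting into each constraint, equality holds for (iii) and (iv); the remaining constraints have slack.

(iii) and (iv)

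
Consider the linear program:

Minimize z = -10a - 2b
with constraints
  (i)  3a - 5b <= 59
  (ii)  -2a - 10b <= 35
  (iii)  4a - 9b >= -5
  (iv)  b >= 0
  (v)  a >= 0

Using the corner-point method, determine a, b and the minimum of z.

a = 556/7, b = 251/7, minimum z = -866

Extreme points and z = -10a - 2b:
  (556/7, 251/7) → z = -866
  (59/3, 0) → z = -590/3
  (0, 5/9) → z = -10/9
  (0, 0) → z = 0

The binding constraints are 3a - 5b = 59 and 4a - 9b = -5.
Solving simultaneously gives a = 556/7, b = 251/7.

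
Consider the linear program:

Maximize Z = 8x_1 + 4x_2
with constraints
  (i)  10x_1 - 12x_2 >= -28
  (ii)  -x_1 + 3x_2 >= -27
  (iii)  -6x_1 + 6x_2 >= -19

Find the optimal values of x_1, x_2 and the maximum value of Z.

x_1 = 33, x_2 = 179/6, maximum Z = 1150/3

Corner points and Z = 8x_1 + 4x_2:
  (-68/3, -149/9) → Z = -2228/9
  (33, 179/6) → Z = 1150/3
  (-35/4, -143/12) → Z = -353/3

The optimum lies where 10x_1 - 12x_2 = -28 and -6x_1 + 6x_2 = -19.
Solving simultaneously gives x_1 = 33, x_2 = 179/6.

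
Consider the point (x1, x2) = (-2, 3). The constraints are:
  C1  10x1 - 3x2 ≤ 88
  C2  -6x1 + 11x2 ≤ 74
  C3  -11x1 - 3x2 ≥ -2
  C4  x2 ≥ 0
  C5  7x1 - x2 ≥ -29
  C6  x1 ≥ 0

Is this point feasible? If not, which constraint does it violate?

Constraint C6: x1 = -2, which is not ≥ 0. All other constraints are satisfied.

not feasible — violates C6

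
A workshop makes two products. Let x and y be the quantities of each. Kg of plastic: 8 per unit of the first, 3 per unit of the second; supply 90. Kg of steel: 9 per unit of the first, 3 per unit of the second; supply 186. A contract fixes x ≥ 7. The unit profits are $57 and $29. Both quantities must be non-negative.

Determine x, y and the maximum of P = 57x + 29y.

Vertices and P = 57x + 29y:
  (45/4, 0) → P = 2565/4
  (7, 0) → P = 399
  (7, 34/3) → P = 2183/3

The optimum lies where 8x + 3y = 90 and x = 7.
Solving simultaneously gives x = 7, y = 34/3.

x = 7, y = 34/3, maximum P = 2183/3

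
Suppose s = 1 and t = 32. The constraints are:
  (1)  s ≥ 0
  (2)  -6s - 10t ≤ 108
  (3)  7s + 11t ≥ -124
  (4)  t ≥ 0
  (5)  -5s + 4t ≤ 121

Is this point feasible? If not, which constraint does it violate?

not feasible — violates (5)

Constraint (5): -5s + 4t = 123, which is not ≤ 121. All other constraints are satisfied.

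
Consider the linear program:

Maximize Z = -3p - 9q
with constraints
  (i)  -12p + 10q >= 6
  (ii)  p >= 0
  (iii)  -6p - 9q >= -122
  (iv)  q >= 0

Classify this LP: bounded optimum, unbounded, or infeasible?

bounded optimum

Vertices and Z = -3p - 9q:
  (0, 3/5) → Z = -27/5
  (583/84, 125/14) → Z = -2833/28
  (0, 122/9) → Z = -122
The feasible region has finitely many vertices and no improving ray; the maximum is -27/5 at (0, 3/5).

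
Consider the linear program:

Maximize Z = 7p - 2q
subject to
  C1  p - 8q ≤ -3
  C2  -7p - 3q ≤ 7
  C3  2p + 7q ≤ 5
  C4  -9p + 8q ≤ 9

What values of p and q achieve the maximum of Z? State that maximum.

The optimum lies where p - 8q = -3 and 2p + 7q = 5.
Solving simultaneously gives p = 19/23, q = 11/23.

p = 19/23, q = 11/23, maximum Z = 111/23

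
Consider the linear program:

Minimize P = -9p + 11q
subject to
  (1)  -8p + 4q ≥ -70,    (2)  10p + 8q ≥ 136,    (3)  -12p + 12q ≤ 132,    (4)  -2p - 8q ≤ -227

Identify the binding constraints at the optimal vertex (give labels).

(1) and (4)

Feasible corners and P = -9p + 11q:
  (57/2, 79/2) → P = 178
  (367/18, 419/18) → P = 653/9
  (139/10, 249/10) → P = 744/5

The minimum is at (367/18, 419/18). Substituting into each constraint, equality holds for (1) and (4); the remaining constraints have slack.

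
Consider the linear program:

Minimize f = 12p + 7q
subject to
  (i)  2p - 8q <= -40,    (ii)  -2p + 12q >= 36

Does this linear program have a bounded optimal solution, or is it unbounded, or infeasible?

From the feasible point (-24, -1), moving in the direction (-12, -2) keeps every constraint satisfied while f decreases without bound.

unbounded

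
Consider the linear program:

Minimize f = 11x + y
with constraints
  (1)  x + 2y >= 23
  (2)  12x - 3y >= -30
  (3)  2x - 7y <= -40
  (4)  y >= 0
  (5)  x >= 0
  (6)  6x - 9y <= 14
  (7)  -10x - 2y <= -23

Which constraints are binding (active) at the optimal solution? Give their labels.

Vertices and f = 11x + y:
  (1/3, 34/3) → f = 15
  (81/11, 86/11) → f = 977/11
  (229/12, 67/6) → f = 2653/12
The feasible region is unbounded (it extends along (3, 2), (1, 4)), but f strictly increases along every unbounded feasible direction, so there is no improving ray and the minimum is attained at a vertex.

The minimum is at (1/3, 34/3). Substituting into each constraint, equality holds for (1) and (2); the remaining constraints have slack.

(1) and (2)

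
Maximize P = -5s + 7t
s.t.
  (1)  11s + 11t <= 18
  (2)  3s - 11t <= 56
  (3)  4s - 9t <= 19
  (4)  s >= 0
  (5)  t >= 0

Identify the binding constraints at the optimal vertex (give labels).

(1) and (4)

Corner points and P = -5s + 7t:
  (0, 18/11) → P = 126/11
  (18/11, 0) → P = -90/11
  (0, 0) → P = 0

The maximum is at (0, 18/11). Substituting into each constraint, equality holds for (1) and (4); the remaining constraints have slack.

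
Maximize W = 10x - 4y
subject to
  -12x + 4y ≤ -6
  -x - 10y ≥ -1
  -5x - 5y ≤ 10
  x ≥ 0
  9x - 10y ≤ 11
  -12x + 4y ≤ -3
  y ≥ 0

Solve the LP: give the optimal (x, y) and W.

x = 1, y = 0, maximum W = 10

Corner points and W = 10x - 4y:
  (16/31, 3/62) → W = 154/31
  (1/2, 0) → W = 5
  (1, 0) → W = 10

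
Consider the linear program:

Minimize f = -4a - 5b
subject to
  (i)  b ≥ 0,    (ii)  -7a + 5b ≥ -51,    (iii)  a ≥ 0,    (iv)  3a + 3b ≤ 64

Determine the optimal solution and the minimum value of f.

a = 0, b = 64/3, minimum f = -320/3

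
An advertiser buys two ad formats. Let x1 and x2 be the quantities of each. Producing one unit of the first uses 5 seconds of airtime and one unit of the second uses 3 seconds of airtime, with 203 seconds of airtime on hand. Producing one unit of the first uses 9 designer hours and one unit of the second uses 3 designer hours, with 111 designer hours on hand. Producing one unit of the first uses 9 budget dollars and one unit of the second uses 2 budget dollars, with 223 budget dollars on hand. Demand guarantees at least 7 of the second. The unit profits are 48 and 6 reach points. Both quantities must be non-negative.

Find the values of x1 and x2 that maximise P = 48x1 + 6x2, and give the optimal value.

Corner points and P = 48x1 + 6x2:
  (0, 37) → P = 222
  (0, 7) → P = 42
  (10, 7) → P = 522

x1 = 10, x2 = 7, maximum P = 522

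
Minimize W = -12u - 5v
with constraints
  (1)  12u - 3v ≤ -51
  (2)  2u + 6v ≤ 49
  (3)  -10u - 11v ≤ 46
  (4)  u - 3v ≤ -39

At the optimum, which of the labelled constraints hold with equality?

(2) and (4)

Extreme points and W = -12u - 5v:
  (-815/38, 291/19) → W = 3435/19
  (-29/4, 127/12) → W = 409/12
  (-567/41, 344/41) → W = 124

The minimum is at (-29/4, 127/12). Substituting into each constraint, equality holds for (2) and (4); the remaining constraints have slack.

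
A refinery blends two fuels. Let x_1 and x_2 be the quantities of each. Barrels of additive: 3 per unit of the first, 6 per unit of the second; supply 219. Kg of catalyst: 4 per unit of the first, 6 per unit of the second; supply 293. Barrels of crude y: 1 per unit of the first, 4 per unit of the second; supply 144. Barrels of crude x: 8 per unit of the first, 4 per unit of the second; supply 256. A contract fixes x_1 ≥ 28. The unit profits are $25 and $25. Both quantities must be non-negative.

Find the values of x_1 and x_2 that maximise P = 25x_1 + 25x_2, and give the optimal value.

x_1 = 28, x_2 = 8, maximum P = 900

Extreme points and P = 25x_1 + 25x_2:
  (32, 0) → P = 800
  (28, 0) → P = 700
  (28, 8) → P = 900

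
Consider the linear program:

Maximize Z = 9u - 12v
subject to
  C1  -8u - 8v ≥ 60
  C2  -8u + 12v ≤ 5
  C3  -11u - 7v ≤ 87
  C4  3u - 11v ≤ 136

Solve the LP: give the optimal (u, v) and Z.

u = 107/28, v = -317/28, maximum Z = 681/4

The optimum lies where -8u - 8v = 60 and 3u - 11v = 136.
Solving simultaneously gives u = 107/28, v = -317/28.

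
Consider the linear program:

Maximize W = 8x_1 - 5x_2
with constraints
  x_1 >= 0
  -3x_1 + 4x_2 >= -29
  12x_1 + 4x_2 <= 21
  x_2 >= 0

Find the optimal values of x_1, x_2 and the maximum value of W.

x_1 = 7/4, x_2 = 0, maximum W = 14

Corner points and W = 8x_1 - 5x_2:
  (0, 21/4) → W = -105/4
  (0, 0) → W = 0
  (7/4, 0) → W = 14

At the optimal vertex, 12x_1 + 4x_2 = 21 and x_2 = 0.
Solving simultaneously gives x_1 = 7/4, x_2 = 0.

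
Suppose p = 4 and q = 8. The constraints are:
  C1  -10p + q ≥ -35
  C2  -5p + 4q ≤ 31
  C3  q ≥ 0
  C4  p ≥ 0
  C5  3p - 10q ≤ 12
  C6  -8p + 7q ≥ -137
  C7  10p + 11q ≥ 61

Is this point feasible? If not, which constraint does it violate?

feasible

C1: -32 ≥ -35 ✓
C2: 12 ≤ 31 ✓
C3: 8 ≥ 0 ✓
C4: 4 ≥ 0 ✓
C5: -68 ≤ 12 ✓
C6: 24 ≥ -137 ✓
C7: 128 ≥ 61 ✓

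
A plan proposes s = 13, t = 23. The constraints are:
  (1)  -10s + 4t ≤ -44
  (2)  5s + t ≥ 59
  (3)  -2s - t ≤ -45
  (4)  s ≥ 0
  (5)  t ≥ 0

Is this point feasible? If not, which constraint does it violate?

Constraint (1): -10s + 4t = -38, which is not ≤ -44. All other constraints are satisfied.

not feasible — violates (1)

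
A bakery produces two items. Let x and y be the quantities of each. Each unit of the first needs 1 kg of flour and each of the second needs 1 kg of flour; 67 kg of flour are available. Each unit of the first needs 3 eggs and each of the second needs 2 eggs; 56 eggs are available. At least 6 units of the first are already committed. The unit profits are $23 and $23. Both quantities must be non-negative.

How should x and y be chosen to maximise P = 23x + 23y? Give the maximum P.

Corner points and P = 23x + 23y:
  (56/3, 0) → P = 1288/3
  (6, 0) → P = 138
  (6, 19) → P = 575

At the optimal vertex, 3x + 2y = 56 and x = 6.
Solving simultaneously gives x = 6, y = 19.

x = 6, y = 19, maximum P = 575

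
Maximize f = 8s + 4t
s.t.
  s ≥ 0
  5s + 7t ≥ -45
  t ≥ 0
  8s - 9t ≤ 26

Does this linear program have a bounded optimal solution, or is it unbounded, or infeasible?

From the feasible point (0, 0), moving in the direction (0, 1) keeps every constraint satisfied while f increases without bound.

unbounded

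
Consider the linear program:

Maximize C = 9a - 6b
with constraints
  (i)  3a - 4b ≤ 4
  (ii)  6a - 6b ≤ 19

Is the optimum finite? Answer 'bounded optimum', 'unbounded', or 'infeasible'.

From the feasible point (26/3, 11/2), moving in the direction (6, 6) keeps every constraint satisfied while C increases without bound.

unbounded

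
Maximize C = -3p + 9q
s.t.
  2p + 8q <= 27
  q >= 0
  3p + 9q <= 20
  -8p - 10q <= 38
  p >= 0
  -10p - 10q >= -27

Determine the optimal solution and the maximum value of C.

p = 0, q = 20/9, maximum C = 20

Feasible corners and C = -3p + 9q:
  (0, 0) → C = 0
  (27/10, 0) → C = -81/10
  (0, 20/9) → C = 20
  (43/60, 119/60) → C = 157/10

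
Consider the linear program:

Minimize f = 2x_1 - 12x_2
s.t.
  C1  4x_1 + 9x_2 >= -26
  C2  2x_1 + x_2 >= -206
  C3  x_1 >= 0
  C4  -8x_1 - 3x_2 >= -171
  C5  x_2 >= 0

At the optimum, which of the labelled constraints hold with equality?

C3 and C4

Extreme points and f = 2x_1 - 12x_2:
  (0, 57) → f = -684
  (0, 0) → f = 0
  (171/8, 0) → f = 171/4

The minimum is at (0, 57). Substituting into each constraint, equality holds for C3 and C4; the remaining constraints have slack.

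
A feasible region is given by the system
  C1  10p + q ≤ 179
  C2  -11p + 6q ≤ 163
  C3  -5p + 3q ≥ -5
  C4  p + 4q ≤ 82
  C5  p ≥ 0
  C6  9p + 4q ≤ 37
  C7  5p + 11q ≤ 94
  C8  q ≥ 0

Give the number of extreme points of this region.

5

Intersecting each pair of boundary lines and keeping only the points that satisfy every inequality leaves:
  (131/47, 140/47)
  (1, 0)
  (0, 94/11)
  (0, 0)
  (31/79, 661/79)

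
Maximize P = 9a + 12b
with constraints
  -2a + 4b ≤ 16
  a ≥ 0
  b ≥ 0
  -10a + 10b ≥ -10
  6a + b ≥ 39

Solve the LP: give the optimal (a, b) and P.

Vertices and P = 9a + 12b:
  (10, 9) → P = 198
  (70/13, 87/13) → P = 1674/13
  (40/7, 33/7) → P = 108

At the optimal vertex, -2a + 4b = 16 and -10a + 10b = -10.
Solving simultaneously gives a = 10, b = 9.

a = 10, b = 9, maximum P = 198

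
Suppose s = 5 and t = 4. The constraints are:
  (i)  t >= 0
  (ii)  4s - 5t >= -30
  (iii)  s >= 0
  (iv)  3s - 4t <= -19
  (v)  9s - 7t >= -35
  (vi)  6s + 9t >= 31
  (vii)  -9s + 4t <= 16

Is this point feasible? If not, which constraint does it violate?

Constraint (iv): 3s - 4t = -1, which is not ≤ -19. All other constraints are satisfied.

not feasible — violates (iv)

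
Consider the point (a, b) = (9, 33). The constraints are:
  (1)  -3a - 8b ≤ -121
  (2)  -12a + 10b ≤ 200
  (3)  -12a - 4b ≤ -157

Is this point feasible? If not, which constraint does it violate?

not feasible — violates (2)

Constraint (2): -12a + 10b = 222, which is not ≤ 200. All other constraints are satisfied.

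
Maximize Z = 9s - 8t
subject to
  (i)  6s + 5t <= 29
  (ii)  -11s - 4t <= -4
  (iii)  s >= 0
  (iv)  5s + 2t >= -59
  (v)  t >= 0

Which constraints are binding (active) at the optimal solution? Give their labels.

(i) and (v)

Extreme points and Z = 9s - 8t:
  (0, 29/5) → Z = -232/5
  (29/6, 0) → Z = 87/2
  (0, 1) → Z = -8
  (4/11, 0) → Z = 36/11

The maximum is at (29/6, 0). Substituting into each constraint, equality holds for (i) and (v); the remaining constraints have slack.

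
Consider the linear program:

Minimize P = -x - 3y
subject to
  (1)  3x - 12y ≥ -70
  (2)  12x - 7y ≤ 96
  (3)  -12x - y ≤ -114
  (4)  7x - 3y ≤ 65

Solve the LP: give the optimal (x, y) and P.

x = 66/5, y = 137/15, minimum P = -203/5

Feasible corners and P = -x - 3y:
  (1298/147, 394/49) → P = -692/21
  (66/5, 137/15) → P = -203/5
  (149/16, 9/4) → P = -257/16
  (167/13, 108/13) → P = -491/13

The binding constraints are 3x - 12y = -70 and 7x - 3y = 65.
Solving simultaneously gives x = 66/5, y = 137/15.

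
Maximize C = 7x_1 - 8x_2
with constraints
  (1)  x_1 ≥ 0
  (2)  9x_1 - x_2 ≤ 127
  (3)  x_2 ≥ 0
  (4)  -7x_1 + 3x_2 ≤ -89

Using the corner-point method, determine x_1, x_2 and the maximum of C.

x_1 = 127/9, x_2 = 0, maximum C = 889/9

Corner points and C = 7x_1 - 8x_2:
  (127/9, 0) → C = 889/9
  (73/5, 22/5) → C = 67
  (89/7, 0) → C = 89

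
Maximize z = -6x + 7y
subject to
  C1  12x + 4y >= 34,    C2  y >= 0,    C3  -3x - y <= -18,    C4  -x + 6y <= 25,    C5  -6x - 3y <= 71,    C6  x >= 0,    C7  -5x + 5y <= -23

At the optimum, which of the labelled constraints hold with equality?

Extreme points and z = -6x + 7y:
  (6, 0) → z = -36
  (113/20, 21/20) → z = -531/20
  (263/25, 148/25) → z = -542/25
The feasible region is unbounded (it extends along (6, 1), (1, 0)), but z strictly decreases along every unbounded feasible direction, so there is no improving ray and the maximum is attained at a vertex.

The maximum is at (263/25, 148/25). Substituting into each constraint, equality holds for C4 and C7; the remaining constraints have slack.

C4 and C7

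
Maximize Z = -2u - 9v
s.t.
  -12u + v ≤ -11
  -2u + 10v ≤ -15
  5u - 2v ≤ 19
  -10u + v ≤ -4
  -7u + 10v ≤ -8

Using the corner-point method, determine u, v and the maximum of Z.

Extreme points and Z = -2u - 9v:
  (95/118, -79/59) → Z = 616/59
  (3/19, -173/19) → Z = 1551/19
  (80/23, -37/46) → Z = 13/46

At the optimal vertex, -12u + v = -11 and 5u - 2v = 19.
Solving simultaneously gives u = 3/19, v = -173/19.

u = 3/19, v = -173/19, maximum Z = 1551/19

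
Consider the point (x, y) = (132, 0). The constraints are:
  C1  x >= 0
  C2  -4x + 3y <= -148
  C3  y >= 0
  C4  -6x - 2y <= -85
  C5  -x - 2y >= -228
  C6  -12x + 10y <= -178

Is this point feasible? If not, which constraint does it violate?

feasible

C1: 132 ≥ 0 ✓
C2: -528 ≤ -148 ✓
C3: 0 ≥ 0 ✓
C4: -792 ≤ -85 ✓
C5: -132 ≥ -228 ✓
C6: -1584 ≤ -178 ✓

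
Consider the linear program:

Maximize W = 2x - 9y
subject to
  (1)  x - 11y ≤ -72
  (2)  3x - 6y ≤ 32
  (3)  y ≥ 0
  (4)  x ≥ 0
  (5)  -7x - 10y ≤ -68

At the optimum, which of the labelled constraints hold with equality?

Extreme points and W = 2x - 9y:
  (784/27, 248/27) → W = -664/27
  (28/87, 572/87) → W = -5092/87
  (0, 34/5) → W = -306/5
The feasible region is unbounded (it extends along (0, 1), (2, 1)), but W strictly decreases along every unbounded feasible direction, so there is no improving ray and the maximum is attained at a vertex.

The maximum is at (784/27, 248/27). Substituting into each constraint, equality holds for (1) and (2); the remaining constraints have slack.

(1) and (2)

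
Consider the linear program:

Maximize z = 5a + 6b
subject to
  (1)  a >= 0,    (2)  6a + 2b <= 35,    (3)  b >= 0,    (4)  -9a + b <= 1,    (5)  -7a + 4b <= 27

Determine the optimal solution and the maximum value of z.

a = 43/19, b = 407/38, maximum z = 1436/19

Corner points and z = 5a + 6b:
  (0, 0) → z = 0
  (0, 1) → z = 6
  (35/6, 0) → z = 175/6
  (43/19, 407/38) → z = 1436/19
  (23/29, 236/29) → z = 1531/29

The binding constraints are 6a + 2b = 35 and -7a + 4b = 27.
Solving simultaneously gives a = 43/19, b = 407/38.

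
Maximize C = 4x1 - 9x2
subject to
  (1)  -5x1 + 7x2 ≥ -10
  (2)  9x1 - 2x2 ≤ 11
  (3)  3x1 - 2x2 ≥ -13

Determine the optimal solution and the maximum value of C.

Corner points and C = 4x1 - 9x2:
  (57/53, -35/53) → C = 543/53
  (-111/11, -95/11) → C = 411/11
  (4, 25/2) → C = -193/2

The optimum lies where -5x1 + 7x2 = -10 and 3x1 - 2x2 = -13.
Solving simultaneously gives x1 = -111/11, x2 = -95/11.

x1 = -111/11, x2 = -95/11, maximum C = 411/11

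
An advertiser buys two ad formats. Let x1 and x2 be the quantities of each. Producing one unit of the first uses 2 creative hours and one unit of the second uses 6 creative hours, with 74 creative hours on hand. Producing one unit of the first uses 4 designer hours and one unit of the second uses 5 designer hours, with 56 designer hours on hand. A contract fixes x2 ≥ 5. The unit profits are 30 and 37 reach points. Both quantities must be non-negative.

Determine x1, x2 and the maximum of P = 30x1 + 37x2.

x1 = 31/4, x2 = 5, maximum P = 835/2

Corner points and P = 30x1 + 37x2:
  (0, 56/5) → P = 2072/5
  (0, 5) → P = 185
  (31/4, 5) → P = 835/2

The binding constraints are 4x1 + 5x2 = 56 and x2 = 5.
Solving simultaneously gives x1 = 31/4, x2 = 5.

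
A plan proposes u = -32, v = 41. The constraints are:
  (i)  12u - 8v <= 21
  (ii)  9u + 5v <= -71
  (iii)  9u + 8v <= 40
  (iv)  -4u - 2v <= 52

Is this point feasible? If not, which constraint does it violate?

feasible

(i): -712 ≤ 21 ✓
(ii): -83 ≤ -71 ✓
(iii): 40 ≤ 40 ✓
(iv): 46 ≤ 52 ✓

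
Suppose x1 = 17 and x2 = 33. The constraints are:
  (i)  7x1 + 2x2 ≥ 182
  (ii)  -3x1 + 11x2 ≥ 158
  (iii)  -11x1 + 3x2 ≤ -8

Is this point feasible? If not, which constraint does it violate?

(i): 185 ≥ 182 ✓
(ii): 312 ≥ 158 ✓
(iii): -88 ≤ -8 ✓

feasible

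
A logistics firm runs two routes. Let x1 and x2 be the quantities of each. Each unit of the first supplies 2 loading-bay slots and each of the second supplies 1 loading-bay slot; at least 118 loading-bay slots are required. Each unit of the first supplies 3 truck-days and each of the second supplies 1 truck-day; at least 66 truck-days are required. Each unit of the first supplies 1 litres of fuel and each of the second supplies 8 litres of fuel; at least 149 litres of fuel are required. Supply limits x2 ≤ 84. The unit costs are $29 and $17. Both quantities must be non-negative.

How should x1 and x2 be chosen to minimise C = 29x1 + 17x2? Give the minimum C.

Extreme points and C = 29x1 + 17x2:
  (149, 0) → C = 4321
  (53, 12) → C = 1741
  (17, 84) → C = 1921
The feasible region is unbounded (it extends along (1, 0)), but C strictly increases along every unbounded feasible direction, so there is no improving ray and the minimum is attained at a vertex.

At the optimal vertex, 2x1 + x2 = 118 and x1 + 8x2 = 149.
Solving simultaneously gives x1 = 53, x2 = 12.

x1 = 53, x2 = 12, minimum C = 1741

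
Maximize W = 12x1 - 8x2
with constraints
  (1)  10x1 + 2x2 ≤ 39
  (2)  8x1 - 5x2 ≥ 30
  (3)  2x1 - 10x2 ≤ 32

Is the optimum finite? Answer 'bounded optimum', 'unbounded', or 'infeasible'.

Vertices and W = 12x1 - 8x2:
  (85/22, 2/11) → W = 494/11
  (227/52, -121/52) → W = 71
  (2, -14/5) → W = 232/5
The feasible region has finitely many vertices and no improving ray; the maximum is 71 at (227/52, -121/52).

bounded optimum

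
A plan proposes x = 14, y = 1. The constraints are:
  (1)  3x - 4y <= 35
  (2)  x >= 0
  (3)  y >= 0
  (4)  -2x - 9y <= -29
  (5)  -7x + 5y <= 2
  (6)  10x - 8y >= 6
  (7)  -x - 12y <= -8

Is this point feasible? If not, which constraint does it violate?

not feasible — violates (1)

Constraint (1): 3x - 4y = 38, which is not ≤ 35. All other constraints are satisfied.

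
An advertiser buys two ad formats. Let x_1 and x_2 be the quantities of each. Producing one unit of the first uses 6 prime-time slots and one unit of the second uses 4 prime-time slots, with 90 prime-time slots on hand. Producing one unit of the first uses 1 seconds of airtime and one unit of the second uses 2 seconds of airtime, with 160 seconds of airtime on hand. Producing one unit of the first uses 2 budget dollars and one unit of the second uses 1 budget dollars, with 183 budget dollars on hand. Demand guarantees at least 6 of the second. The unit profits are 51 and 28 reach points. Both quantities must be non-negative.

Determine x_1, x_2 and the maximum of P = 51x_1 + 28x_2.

x_1 = 11, x_2 = 6, maximum P = 729

Feasible corners and P = 51x_1 + 28x_2:
  (0, 45/2) → P = 630
  (0, 6) → P = 168
  (11, 6) → P = 729

At the optimal vertex, 6x_1 + 4x_2 = 90 and x_2 = 6.
Solving simultaneously gives x_1 = 11, x_2 = 6.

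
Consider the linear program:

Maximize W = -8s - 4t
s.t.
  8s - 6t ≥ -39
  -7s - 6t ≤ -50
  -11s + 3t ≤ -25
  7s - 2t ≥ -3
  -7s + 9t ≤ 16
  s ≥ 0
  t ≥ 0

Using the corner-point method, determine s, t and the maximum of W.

The feasible region is unbounded (it extends along (1, 0), (9, 7)), but W strictly decreases along every unbounded feasible direction, so there is no improving ray and the maximum is attained at a vertex.

At the optimal vertex, -7s - 6t = -50 and -11s + 3t = -25.
Solving simultaneously gives s = 100/29, t = 125/29.

s = 100/29, t = 125/29, maximum W = -1300/29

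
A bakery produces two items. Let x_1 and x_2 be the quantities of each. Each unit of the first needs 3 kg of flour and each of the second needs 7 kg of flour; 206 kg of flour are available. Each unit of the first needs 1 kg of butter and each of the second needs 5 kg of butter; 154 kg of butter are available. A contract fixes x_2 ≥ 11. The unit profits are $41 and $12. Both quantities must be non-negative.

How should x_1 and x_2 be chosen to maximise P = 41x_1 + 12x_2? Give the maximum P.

x_1 = 43, x_2 = 11, maximum P = 1895

Extreme points and P = 41x_1 + 12x_2:
  (0, 206/7) → P = 2472/7
  (0, 11) → P = 132
  (43, 11) → P = 1895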